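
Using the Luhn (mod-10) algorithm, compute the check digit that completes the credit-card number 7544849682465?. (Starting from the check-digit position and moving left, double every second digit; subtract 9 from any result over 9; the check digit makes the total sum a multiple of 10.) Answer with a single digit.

8

Partial digits right→left: 5 6 4 2 8 6 9 4 8 4 4 5 7
Double every second digit counting from the check-digit position (so the 1st, 3rd, 5th, ... of the partial from the right).
  doubled (with −9 where >9): 1 8 7 9 7 8 5 → sum 45
  kept as-is: 6 2 6 4 4 5 → sum 27
Total = 45 + 27 = 72.
Check digit = (10 − (72 mod 10)) mod 10 = 8.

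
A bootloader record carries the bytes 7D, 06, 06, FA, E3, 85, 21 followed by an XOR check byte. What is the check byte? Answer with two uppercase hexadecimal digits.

C0

XOR the bytes together:
  start with 0x7D
  0x7D ⊕ 0x06 = 0x7B
  0x7B ⊕ 0x06 = 0x7D
  0x7D ⊕ 0xFA = 0x87
  0x87 ⊕ 0xE3 = 0x64
  0x64 ⊕ 0x85 = 0xE1
  0xE1 ⊕ 0x21 = 0xC0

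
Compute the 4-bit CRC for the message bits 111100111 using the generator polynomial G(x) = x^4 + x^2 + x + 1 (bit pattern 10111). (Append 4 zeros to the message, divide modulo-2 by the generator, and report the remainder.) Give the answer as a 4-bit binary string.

Append 4 zeros: 1111001110000. Divide by 10111 (XOR where the leading bit is 1):
  pos 0: 11110 XOR 10111 = 01001
  pos 1: 10010 XOR 10111 = 00101
  pos 3: 10111 XOR 10111 = 00000
  pos 8: 10000 XOR 10111 = 00111
Remainder (last 4 bits) = 0111. This is the CRC / FCS.

0111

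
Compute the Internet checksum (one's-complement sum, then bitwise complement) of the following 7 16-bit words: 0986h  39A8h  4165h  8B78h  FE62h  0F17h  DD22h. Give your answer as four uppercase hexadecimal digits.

One's-complement addition (fold any carry out of bit 15 back into bit 0):
  0x0986 + 0x39A8 = 0x0432E
  0x432E + 0x4165 = 0x08493
  0x8493 + 0x8B78 = 0x1100B → wrap carry → 0x100C
  0x100C + 0xFE62 = 0x10E6E → wrap carry → 0x0E6F
  0x0E6F + 0x0F17 = 0x01D86
  0x1D86 + 0xDD22 = 0x0FAA8
One's-complement sum = 0xFAA8.
Checksum = ~0xFAA8 & 0xFFFF = 0x0557.

0557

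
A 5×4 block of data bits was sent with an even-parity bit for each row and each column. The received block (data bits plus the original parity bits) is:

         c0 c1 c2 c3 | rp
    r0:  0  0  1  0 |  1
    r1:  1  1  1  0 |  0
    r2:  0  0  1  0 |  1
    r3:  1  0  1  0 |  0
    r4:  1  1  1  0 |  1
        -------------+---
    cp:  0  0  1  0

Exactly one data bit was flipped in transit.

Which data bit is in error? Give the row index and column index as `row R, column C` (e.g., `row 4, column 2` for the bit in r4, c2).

row 1, column 0

Recompute each row's even parity and compare to rp:
  r0: data parity 1, sent rp 1 → ok
  r1: data parity 1, sent rp 0 → mismatch
  r2: data parity 1, sent rp 1 → ok
  r3: data parity 0, sent rp 0 → ok
  r4: data parity 1, sent rp 1 → ok
Recompute each column's even parity and compare to cp:
  c0: data parity 1, sent cp 0 → mismatch
  c1: data parity 0, sent cp 0 → ok
  c2: data parity 1, sent cp 1 → ok
  c3: data parity 0, sent cp 0 → ok
Exactly one row (r1) and one column (c0) fail → the flipped bit is at their intersection.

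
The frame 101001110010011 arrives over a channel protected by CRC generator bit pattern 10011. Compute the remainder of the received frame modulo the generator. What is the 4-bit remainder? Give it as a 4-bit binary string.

Modulo-2 division of 101001110010011 by 10011:
  pos 0: 10100 XOR 10011 = 00111
  pos 2: 11111 XOR 10011 = 01100
  pos 3: 11001 XOR 10011 = 01010
  pos 4: 10100 XOR 10011 = 00111
  pos 6: 11101 XOR 10011 = 01110
  pos 7: 11100 XOR 10011 = 01111
  pos 8: 11110 XOR 10011 = 01101
  pos 9: 11011 XOR 10011 = 01000
  pos 10: 10001 XOR 10011 = 00010
Remainder = 0010 (nonzero — an error is detected).

0010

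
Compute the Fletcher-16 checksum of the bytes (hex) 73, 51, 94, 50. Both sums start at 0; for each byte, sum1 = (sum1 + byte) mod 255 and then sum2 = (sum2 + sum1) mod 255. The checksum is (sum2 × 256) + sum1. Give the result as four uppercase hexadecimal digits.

Running sums (mod 255):
  after byte 0 (73): sum1=115, sum2=115
  after byte 1 (51): sum1=196, sum2=56
  after byte 2 (94): sum1=89, sum2=145
  after byte 3 (50): sum1=169, sum2=59
Checksum = sum2·256 + sum1 = 59·256 + 169 = 15273 = 0x3BA9.

3BA9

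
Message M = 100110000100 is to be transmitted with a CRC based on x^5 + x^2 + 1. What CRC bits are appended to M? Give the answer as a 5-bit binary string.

11101

Append 5 zeros: 10011000010000000. Divide by 100101 (XOR where the leading bit is 1):
  pos 0: 100110 XOR 100101 = 000011
  pos 4: 110001 XOR 100101 = 010100
  pos 5: 101000 XOR 100101 = 001101
  pos 7: 110100 XOR 100101 = 010001
  pos 8: 100010 XOR 100101 = 000111
  pos 11: 111000 XOR 100101 = 011101
Remainder (last 5 bits) = 11101. This is the CRC / FCS.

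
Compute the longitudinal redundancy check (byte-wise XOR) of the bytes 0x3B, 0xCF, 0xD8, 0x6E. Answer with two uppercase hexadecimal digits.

42

XOR the bytes together:
  start with 0x3B
  0x3B ⊕ 0xCF = 0xF4
  0xF4 ⊕ 0xD8 = 0x2C
  0x2C ⊕ 0x6E = 0x42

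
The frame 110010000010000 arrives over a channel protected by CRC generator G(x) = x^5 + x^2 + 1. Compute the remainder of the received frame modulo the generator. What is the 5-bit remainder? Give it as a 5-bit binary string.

00000

Modulo-2 division of 110010000010000 by 100101:
  pos 0: 110010 XOR 100101 = 010111
  pos 1: 101110 XOR 100101 = 001011
  pos 3: 101100 XOR 100101 = 001001
  pos 5: 100101 XOR 100101 = 000000
Remainder = 00000 (zero — the frame passes the CRC check).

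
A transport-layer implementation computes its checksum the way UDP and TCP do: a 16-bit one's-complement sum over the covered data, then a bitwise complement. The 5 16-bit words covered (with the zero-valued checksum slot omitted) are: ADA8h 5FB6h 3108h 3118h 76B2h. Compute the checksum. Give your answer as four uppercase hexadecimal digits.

19CE

One's-complement addition (fold any carry out of bit 15 back into bit 0):
  0xADA8 + 0x5FB6 = 0x10D5E → wrap carry → 0x0D5F
  0x0D5F + 0x3108 = 0x03E67
  0x3E67 + 0x3118 = 0x06F7F
  0x6F7F + 0x76B2 = 0x0E631
One's-complement sum = 0xE631.
Checksum = ~0xE631 & 0xFFFF = 0x19CE.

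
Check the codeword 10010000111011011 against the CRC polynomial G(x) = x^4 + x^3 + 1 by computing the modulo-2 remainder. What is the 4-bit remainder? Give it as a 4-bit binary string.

Modulo-2 division of 10010000111011011 by 11001:
  pos 0: 10010 XOR 11001 = 01011
  pos 1: 10110 XOR 11001 = 01111
  pos 2: 11110 XOR 11001 = 00111
  pos 4: 11101 XOR 11001 = 00100
  pos 6: 10011 XOR 11001 = 01010
  pos 7: 10100 XOR 11001 = 01101
  pos 8: 11011 XOR 11001 = 00010
  pos 11: 10101 XOR 11001 = 01100
  pos 12: 11001 XOR 11001 = 00000
Remainder = 0000 (zero — the frame passes the CRC check).

0000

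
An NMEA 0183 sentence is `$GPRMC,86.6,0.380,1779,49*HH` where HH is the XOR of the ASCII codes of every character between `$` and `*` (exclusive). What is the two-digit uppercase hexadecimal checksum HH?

XOR the ASCII codes of the payload characters:
  'G' = 0x47 → acc = 0x47
  'P' = 0x50 → acc = 0x17
  'R' = 0x52 → acc = 0x45
  'M' = 0x4D → acc = 0x08
  'C' = 0x43 → acc = 0x4B
  ',' = 0x2C → acc = 0x67
  '8' = 0x38 → acc = 0x5F
  '6' = 0x36 → acc = 0x69
  '.' = 0x2E → acc = 0x47
  '6' = 0x36 → acc = 0x71
  ',' = 0x2C → acc = 0x5D
  '0' = 0x30 → acc = 0x6D
  '.' = 0x2E → acc = 0x43
  '3' = 0x33 → acc = 0x70
  '8' = 0x38 → acc = 0x48
  '0' = 0x30 → acc = 0x78
  ',' = 0x2C → acc = 0x54
  '1' = 0x31 → acc = 0x65
  '7' = 0x37 → acc = 0x52
  '7' = 0x37 → acc = 0x65
  '9' = 0x39 → acc = 0x5C
  ',' = 0x2C → acc = 0x70
  '4' = 0x34 → acc = 0x44
  '9' = 0x39 → acc = 0x7D
Checksum = 0x7D.

7D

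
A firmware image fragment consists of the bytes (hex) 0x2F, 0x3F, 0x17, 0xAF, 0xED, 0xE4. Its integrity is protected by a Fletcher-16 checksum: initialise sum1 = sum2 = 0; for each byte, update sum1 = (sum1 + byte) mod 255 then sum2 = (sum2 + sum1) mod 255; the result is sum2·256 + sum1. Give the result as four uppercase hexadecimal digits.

8308

Running sums (mod 255):
  after byte 0 (0x2F): sum1=47, sum2=47
  after byte 1 (0x3F): sum1=110, sum2=157
  after byte 2 (0x17): sum1=133, sum2=35
  after byte 3 (0xAF): sum1=53, sum2=88
  after byte 4 (0xED): sum1=35, sum2=123
  after byte 5 (0xE4): sum1=8, sum2=131
Checksum = sum2·256 + sum1 = 131·256 + 8 = 33544 = 0x8308.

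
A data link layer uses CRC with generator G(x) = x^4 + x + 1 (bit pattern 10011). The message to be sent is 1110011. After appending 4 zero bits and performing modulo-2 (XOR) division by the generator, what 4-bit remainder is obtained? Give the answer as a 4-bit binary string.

1101

Append 4 zeros: 11100110000. Divide by 10011 (XOR where the leading bit is 1):
  pos 0: 11100 XOR 10011 = 01111
  pos 1: 11111 XOR 10011 = 01100
  pos 2: 11001 XOR 10011 = 01010
  pos 3: 10100 XOR 10011 = 00111
  pos 5: 11100 XOR 10011 = 01111
  pos 6: 11110 XOR 10011 = 01101
Remainder (last 4 bits) = 1101. This is the CRC / FCS.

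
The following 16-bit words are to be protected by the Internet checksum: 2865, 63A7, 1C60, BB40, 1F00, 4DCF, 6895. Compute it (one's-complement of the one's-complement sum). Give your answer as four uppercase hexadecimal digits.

C6ED

One's-complement addition (fold any carry out of bit 15 back into bit 0):
  0x2865 + 0x63A7 = 0x08C0C
  0x8C0C + 0x1C60 = 0x0A86C
  0xA86C + 0xBB40 = 0x163AC → wrap carry → 0x63AD
  0x63AD + 0x1F00 = 0x082AD
  0x82AD + 0x4DCF = 0x0D07C
  0xD07C + 0x6895 = 0x13911 → wrap carry → 0x3912
One's-complement sum = 0x3912.
Checksum = ~0x3912 & 0xFFFF = 0xC6ED.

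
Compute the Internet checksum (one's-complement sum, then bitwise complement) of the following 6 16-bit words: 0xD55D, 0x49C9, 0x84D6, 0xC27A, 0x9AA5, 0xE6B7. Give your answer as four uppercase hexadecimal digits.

182A

One's-complement addition (fold any carry out of bit 15 back into bit 0):
  0xD55D + 0x49C9 = 0x11F26 → wrap carry → 0x1F27
  0x1F27 + 0x84D6 = 0x0A3FD
  0xA3FD + 0xC27A = 0x16677 → wrap carry → 0x6678
  0x6678 + 0x9AA5 = 0x1011D → wrap carry → 0x011E
  0x011E + 0xE6B7 = 0x0E7D5
One's-complement sum = 0xE7D5.
Checksum = ~0xE7D5 & 0xFFFF = 0x182A.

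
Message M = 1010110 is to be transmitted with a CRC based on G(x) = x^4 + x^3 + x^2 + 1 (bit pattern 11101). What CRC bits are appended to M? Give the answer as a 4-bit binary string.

0011

Append 4 zeros: 10101100000. Divide by 11101 (XOR where the leading bit is 1):
  pos 0: 10101 XOR 11101 = 01000
  pos 1: 10001 XOR 11101 = 01100
  pos 2: 11000 XOR 11101 = 00101
  pos 4: 10100 XOR 11101 = 01001
  pos 5: 10010 XOR 11101 = 01111
  pos 6: 11110 XOR 11101 = 00011
Remainder (last 4 bits) = 0011. This is the CRC / FCS.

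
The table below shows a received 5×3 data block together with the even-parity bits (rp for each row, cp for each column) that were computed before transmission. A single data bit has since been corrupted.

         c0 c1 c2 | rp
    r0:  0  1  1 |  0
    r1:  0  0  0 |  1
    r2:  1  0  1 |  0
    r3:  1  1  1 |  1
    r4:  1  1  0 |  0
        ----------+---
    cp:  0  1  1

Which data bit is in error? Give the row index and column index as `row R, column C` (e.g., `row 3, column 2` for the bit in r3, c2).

Recompute each row's even parity and compare to rp:
  r0: data parity 0, sent rp 0 → ok
  r1: data parity 0, sent rp 1 → mismatch
  r2: data parity 0, sent rp 0 → ok
  r3: data parity 1, sent rp 1 → ok
  r4: data parity 0, sent rp 0 → ok
Recompute each column's even parity and compare to cp:
  c0: data parity 1, sent cp 0 → mismatch
  c1: data parity 1, sent cp 1 → ok
  c2: data parity 1, sent cp 1 → ok
Exactly one row (r1) and one column (c0) fail → the flipped bit is at their intersection.

row 1, column 0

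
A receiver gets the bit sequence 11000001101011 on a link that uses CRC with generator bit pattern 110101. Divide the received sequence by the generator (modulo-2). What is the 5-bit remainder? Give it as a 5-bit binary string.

Modulo-2 division of 11000001101011 by 110101:
  pos 0: 110000 XOR 110101 = 000101
  pos 3: 101011 XOR 110101 = 011110
  pos 4: 111100 XOR 110101 = 001001
  pos 6: 100110 XOR 110101 = 010011
  pos 7: 100111 XOR 110101 = 010010
  pos 8: 100101 XOR 110101 = 010000
Remainder = 10000 (nonzero — an error is detected).

10000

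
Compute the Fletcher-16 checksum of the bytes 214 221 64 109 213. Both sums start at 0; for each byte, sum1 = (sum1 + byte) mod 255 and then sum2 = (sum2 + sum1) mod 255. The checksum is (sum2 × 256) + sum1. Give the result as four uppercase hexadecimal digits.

Running sums (mod 255):
  after byte 0 (214): sum1=214, sum2=214
  after byte 1 (221): sum1=180, sum2=139
  after byte 2 (64): sum1=244, sum2=128
  after byte 3 (109): sum1=98, sum2=226
  after byte 4 (213): sum1=56, sum2=27
Checksum = sum2·256 + sum1 = 27·256 + 56 = 6968 = 0x1B38.

1B38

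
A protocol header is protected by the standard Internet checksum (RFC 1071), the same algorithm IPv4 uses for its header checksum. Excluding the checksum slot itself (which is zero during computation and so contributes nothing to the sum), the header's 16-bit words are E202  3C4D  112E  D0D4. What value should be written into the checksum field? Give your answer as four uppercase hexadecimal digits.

FFAC

One's-complement addition (fold any carry out of bit 15 back into bit 0):
  0xE202 + 0x3C4D = 0x11E4F → wrap carry → 0x1E50
  0x1E50 + 0x112E = 0x02F7E
  0x2F7E + 0xD0D4 = 0x10052 → wrap carry → 0x0053
One's-complement sum = 0x0053.
Checksum = ~0x0053 & 0xFFFF = 0xFFAC.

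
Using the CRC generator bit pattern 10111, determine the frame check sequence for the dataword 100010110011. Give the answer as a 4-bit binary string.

1010

Append 4 zeros: 1000101100110000. Divide by 10111 (XOR where the leading bit is 1):
  pos 0: 10001 XOR 10111 = 00110
  pos 2: 11001 XOR 10111 = 01110
  pos 3: 11101 XOR 10111 = 01010
  pos 4: 10100 XOR 10111 = 00011
  pos 7: 11011 XOR 10111 = 01100
  pos 8: 11000 XOR 10111 = 01111
  pos 9: 11110 XOR 10111 = 01001
  pos 10: 10010 XOR 10111 = 00101
Remainder (last 4 bits) = 1010. This is the CRC / FCS.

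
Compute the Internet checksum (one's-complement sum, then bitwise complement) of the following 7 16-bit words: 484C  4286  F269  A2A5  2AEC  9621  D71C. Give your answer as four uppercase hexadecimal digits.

47F3

One's-complement addition (fold any carry out of bit 15 back into bit 0):
  0x484C + 0x4286 = 0x08AD2
  0x8AD2 + 0xF269 = 0x17D3B → wrap carry → 0x7D3C
  0x7D3C + 0xA2A5 = 0x11FE1 → wrap carry → 0x1FE2
  0x1FE2 + 0x2AEC = 0x04ACE
  0x4ACE + 0x9621 = 0x0E0EF
  0xE0EF + 0xD71C = 0x1B80B → wrap carry → 0xB80C
One's-complement sum = 0xB80C.
Checksum = ~0xB80C & 0xFFFF = 0x47F3.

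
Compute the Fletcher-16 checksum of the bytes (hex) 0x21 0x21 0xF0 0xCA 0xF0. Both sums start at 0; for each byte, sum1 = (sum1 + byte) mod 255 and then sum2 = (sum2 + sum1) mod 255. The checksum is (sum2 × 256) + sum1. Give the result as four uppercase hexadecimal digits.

83EE

Running sums (mod 255):
  after byte 0 (0x21): sum1=33, sum2=33
  after byte 1 (0x21): sum1=66, sum2=99
  after byte 2 (0xF0): sum1=51, sum2=150
  after byte 3 (0xCA): sum1=253, sum2=148
  after byte 4 (0xF0): sum1=238, sum2=131
Checksum = sum2·256 + sum1 = 131·256 + 238 = 33774 = 0x83EE.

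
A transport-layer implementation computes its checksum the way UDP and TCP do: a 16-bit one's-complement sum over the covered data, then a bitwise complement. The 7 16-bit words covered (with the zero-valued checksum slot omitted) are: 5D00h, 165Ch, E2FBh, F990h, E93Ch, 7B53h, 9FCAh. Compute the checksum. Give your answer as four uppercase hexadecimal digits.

One's-complement addition (fold any carry out of bit 15 back into bit 0):
  0x5D00 + 0x165C = 0x0735C
  0x735C + 0xE2FB = 0x15657 → wrap carry → 0x5658
  0x5658 + 0xF990 = 0x14FE8 → wrap carry → 0x4FE9
  0x4FE9 + 0xE93C = 0x13925 → wrap carry → 0x3926
  0x3926 + 0x7B53 = 0x0B479
  0xB479 + 0x9FCA = 0x15443 → wrap carry → 0x5444
One's-complement sum = 0x5444.
Checksum = ~0x5444 & 0xFFFF = 0xABBB.

ABBB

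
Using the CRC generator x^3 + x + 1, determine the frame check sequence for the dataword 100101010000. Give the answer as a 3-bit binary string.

010

Append 3 zeros: 100101010000000. Divide by 1011 (XOR where the leading bit is 1):
  pos 0: 1001 XOR 1011 = 0010
  pos 2: 1001 XOR 1011 = 0010
  pos 4: 1001 XOR 1011 = 0010
  pos 6: 1000 XOR 1011 = 0011
  pos 8: 1100 XOR 1011 = 0111
  pos 9: 1110 XOR 1011 = 0101
  pos 10: 1010 XOR 1011 = 0001
Remainder (last 3 bits) = 010. This is the CRC / FCS.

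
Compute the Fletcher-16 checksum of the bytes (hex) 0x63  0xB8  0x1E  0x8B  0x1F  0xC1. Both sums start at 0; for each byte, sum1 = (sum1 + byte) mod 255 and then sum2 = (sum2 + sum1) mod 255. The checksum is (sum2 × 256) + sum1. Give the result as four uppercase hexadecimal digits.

Running sums (mod 255):
  after byte 0 (0x63): sum1=99, sum2=99
  after byte 1 (0xB8): sum1=28, sum2=127
  after byte 2 (0x1E): sum1=58, sum2=185
  after byte 3 (0x8B): sum1=197, sum2=127
  after byte 4 (0x1F): sum1=228, sum2=100
  after byte 5 (0xC1): sum1=166, sum2=11
Checksum = sum2·256 + sum1 = 11·256 + 166 = 2982 = 0x0BA6.

0BA6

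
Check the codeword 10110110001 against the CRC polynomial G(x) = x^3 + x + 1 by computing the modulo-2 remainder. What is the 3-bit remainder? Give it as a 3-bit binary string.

Modulo-2 division of 10110110001 by 1011:
  pos 0: 1011 XOR 1011 = 0000
  pos 5: 1100 XOR 1011 = 0111
  pos 6: 1110 XOR 1011 = 0101
  pos 7: 1011 XOR 1011 = 0000
Remainder = 000 (zero — the frame passes the CRC check).

000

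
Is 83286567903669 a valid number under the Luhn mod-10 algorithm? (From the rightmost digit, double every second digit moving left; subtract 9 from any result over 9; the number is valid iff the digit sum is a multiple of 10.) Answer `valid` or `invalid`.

invalid

From the right, keep odd positions and double even positions (subtract 9 from any doubled value over 9):
  doubled (positions 2,4,...): 3 6 9 3 3 4 7 → sum 35
  kept (positions 1,3,...): 9 6 0 7 5 8 3 → sum 38
Total = 73.
73 mod 10 = 3, so the number is invalid.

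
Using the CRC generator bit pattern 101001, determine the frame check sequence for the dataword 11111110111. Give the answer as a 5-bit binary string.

Append 5 zeros: 1111111011100000. Divide by 101001 (XOR where the leading bit is 1):
  pos 0: 111111 XOR 101001 = 010110
  pos 1: 101101 XOR 101001 = 000100
  pos 4: 100011 XOR 101001 = 001010
  pos 6: 101010 XOR 101001 = 000011
  pos 10: 110000 XOR 101001 = 011001
Remainder (last 5 bits) = 11001. This is the CRC / FCS.

11001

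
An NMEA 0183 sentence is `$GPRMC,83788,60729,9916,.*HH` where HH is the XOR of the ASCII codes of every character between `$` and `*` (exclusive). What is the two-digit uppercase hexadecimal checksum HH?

64

XOR the ASCII codes of the payload characters:
  'G' = 0x47 → acc = 0x47
  'P' = 0x50 → acc = 0x17
  'R' = 0x52 → acc = 0x45
  'M' = 0x4D → acc = 0x08
  'C' = 0x43 → acc = 0x4B
  ',' = 0x2C → acc = 0x67
  '8' = 0x38 → acc = 0x5F
  '3' = 0x33 → acc = 0x6C
  '7' = 0x37 → acc = 0x5B
  '8' = 0x38 → acc = 0x63
  '8' = 0x38 → acc = 0x5B
  ',' = 0x2C → acc = 0x77
  '6' = 0x36 → acc = 0x41
  '0' = 0x30 → acc = 0x71
  '7' = 0x37 → acc = 0x46
  '2' = 0x32 → acc = 0x74
  '9' = 0x39 → acc = 0x4D
  ',' = 0x2C → acc = 0x61
  '9' = 0x39 → acc = 0x58
  '9' = 0x39 → acc = 0x61
  '1' = 0x31 → acc = 0x50
  '6' = 0x36 → acc = 0x66
  ',' = 0x2C → acc = 0x4A
  '.' = 0x2E → acc = 0x64
Checksum = 0x64.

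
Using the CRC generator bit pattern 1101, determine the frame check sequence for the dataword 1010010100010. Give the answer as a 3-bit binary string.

Append 3 zeros: 1010010100010000. Divide by 1101 (XOR where the leading bit is 1):
  pos 0: 1010 XOR 1101 = 0111
  pos 1: 1110 XOR 1101 = 0011
  pos 3: 1110 XOR 1101 = 0011
  pos 5: 1110 XOR 1101 = 0011
  pos 7: 1100 XOR 1101 = 0001
  pos 10: 1100 XOR 1101 = 0001
Remainder (last 3 bits) = 100. This is the CRC / FCS.

100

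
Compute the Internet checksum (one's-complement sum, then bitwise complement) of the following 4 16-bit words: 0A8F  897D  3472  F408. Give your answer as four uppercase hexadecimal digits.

4378

One's-complement addition (fold any carry out of bit 15 back into bit 0):
  0x0A8F + 0x897D = 0x0940C
  0x940C + 0x3472 = 0x0C87E
  0xC87E + 0xF408 = 0x1BC86 → wrap carry → 0xBC87
One's-complement sum = 0xBC87.
Checksum = ~0xBC87 & 0xFFFF = 0x4378.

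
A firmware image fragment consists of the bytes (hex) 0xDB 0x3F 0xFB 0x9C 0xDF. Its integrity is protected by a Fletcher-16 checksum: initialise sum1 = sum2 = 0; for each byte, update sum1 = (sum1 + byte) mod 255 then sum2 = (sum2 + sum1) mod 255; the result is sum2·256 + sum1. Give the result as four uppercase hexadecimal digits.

5593

Running sums (mod 255):
  after byte 0 (0xDB): sum1=219, sum2=219
  after byte 1 (0x3F): sum1=27, sum2=246
  after byte 2 (0xFB): sum1=23, sum2=14
  after byte 3 (0x9C): sum1=179, sum2=193
  after byte 4 (0xDF): sum1=147, sum2=85
Checksum = sum2·256 + sum1 = 85·256 + 147 = 21907 = 0x5593.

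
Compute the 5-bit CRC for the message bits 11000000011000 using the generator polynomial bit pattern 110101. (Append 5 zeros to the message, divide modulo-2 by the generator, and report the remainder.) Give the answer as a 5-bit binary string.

00011

Append 5 zeros: 1100000001100000000. Divide by 110101 (XOR where the leading bit is 1):
  pos 0: 110000 XOR 110101 = 000101
  pos 3: 101000 XOR 110101 = 011101
  pos 4: 111011 XOR 110101 = 001110
  pos 6: 111010 XOR 110101 = 001111
  pos 8: 111100 XOR 110101 = 001001
  pos 10: 100100 XOR 110101 = 010001
  pos 11: 100010 XOR 110101 = 010111
  pos 12: 101110 XOR 110101 = 011011
  pos 13: 110110 XOR 110101 = 000011
Remainder (last 5 bits) = 00011. This is the CRC / FCS.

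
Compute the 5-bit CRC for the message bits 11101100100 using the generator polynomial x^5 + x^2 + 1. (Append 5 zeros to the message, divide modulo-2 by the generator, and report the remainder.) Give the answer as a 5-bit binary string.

Append 5 zeros: 1110110010000000. Divide by 100101 (XOR where the leading bit is 1):
  pos 0: 111011 XOR 100101 = 011110
  pos 1: 111100 XOR 100101 = 011001
  pos 2: 110010 XOR 100101 = 010111
  pos 3: 101111 XOR 100101 = 001010
  pos 5: 101000 XOR 100101 = 001101
  pos 7: 110100 XOR 100101 = 010001
  pos 8: 100010 XOR 100101 = 000111
Remainder (last 5 bits) = 11100. This is the CRC / FCS.

11100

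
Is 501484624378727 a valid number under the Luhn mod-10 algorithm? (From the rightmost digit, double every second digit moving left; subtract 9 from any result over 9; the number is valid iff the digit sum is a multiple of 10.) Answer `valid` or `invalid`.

From the right, keep odd positions and double even positions (subtract 9 from any doubled value over 9):
  doubled (positions 2,4,...): 4 7 6 4 8 8 0 → sum 37
  kept (positions 1,3,...): 7 7 7 4 6 8 1 5 → sum 45
Total = 82.
82 mod 10 = 2, so the number is invalid.

invalid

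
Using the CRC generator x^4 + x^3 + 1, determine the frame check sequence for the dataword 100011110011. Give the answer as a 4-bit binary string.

Append 4 zeros: 1000111100110000. Divide by 11001 (XOR where the leading bit is 1):
  pos 0: 10001 XOR 11001 = 01000
  pos 1: 10001 XOR 11001 = 01000
  pos 2: 10001 XOR 11001 = 01000
  pos 3: 10001 XOR 11001 = 01000
  pos 4: 10000 XOR 11001 = 01001
  pos 5: 10010 XOR 11001 = 01011
  pos 6: 10111 XOR 11001 = 01110
  pos 7: 11101 XOR 11001 = 00100
  pos 9: 10000 XOR 11001 = 01001
  pos 10: 10010 XOR 11001 = 01011
  pos 11: 10110 XOR 11001 = 01111
Remainder (last 4 bits) = 1111. This is the CRC / FCS.

1111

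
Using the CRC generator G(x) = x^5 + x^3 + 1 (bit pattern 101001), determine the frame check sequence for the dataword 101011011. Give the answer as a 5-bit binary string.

00110

Append 5 zeros: 10101101100000. Divide by 101001 (XOR where the leading bit is 1):
  pos 0: 101011 XOR 101001 = 000010
  pos 4: 100110 XOR 101001 = 001111
  pos 6: 111100 XOR 101001 = 010101
  pos 7: 101010 XOR 101001 = 000011
Remainder (last 5 bits) = 00110. This is the CRC / FCS.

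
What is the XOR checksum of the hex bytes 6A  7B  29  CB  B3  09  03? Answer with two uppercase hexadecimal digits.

XOR the bytes together:
  start with 0x6A
  0x6A ⊕ 0x7B = 0x11
  0x11 ⊕ 0x29 = 0x38
  0x38 ⊕ 0xCB = 0xF3
  0xF3 ⊕ 0xB3 = 0x40
  0x40 ⊕ 0x09 = 0x49
  0x49 ⊕ 0x03 = 0x4A

4A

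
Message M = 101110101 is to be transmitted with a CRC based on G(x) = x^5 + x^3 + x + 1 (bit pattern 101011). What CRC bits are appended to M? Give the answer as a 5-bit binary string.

Append 5 zeros: 10111010100000. Divide by 101011 (XOR where the leading bit is 1):
  pos 0: 101110 XOR 101011 = 000101
  pos 3: 101101 XOR 101011 = 000110
  pos 6: 110000 XOR 101011 = 011011
  pos 7: 110110 XOR 101011 = 011101
  pos 8: 111010 XOR 101011 = 010001
Remainder (last 5 bits) = 10001. This is the CRC / FCS.

10001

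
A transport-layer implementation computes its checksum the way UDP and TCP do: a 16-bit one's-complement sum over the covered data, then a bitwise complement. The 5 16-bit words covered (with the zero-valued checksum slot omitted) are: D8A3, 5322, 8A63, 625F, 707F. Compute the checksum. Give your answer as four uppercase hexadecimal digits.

One's-complement addition (fold any carry out of bit 15 back into bit 0):
  0xD8A3 + 0x5322 = 0x12BC5 → wrap carry → 0x2BC6
  0x2BC6 + 0x8A63 = 0x0B629
  0xB629 + 0x625F = 0x11888 → wrap carry → 0x1889
  0x1889 + 0x707F = 0x08908
One's-complement sum = 0x8908.
Checksum = ~0x8908 & 0xFFFF = 0x76F7.

76F7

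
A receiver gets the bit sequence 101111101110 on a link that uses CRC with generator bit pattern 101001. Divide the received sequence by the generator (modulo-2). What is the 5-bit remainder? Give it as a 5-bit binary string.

10000

Modulo-2 division of 101111101110 by 101001:
  pos 0: 101111 XOR 101001 = 000110
  pos 3: 110101 XOR 101001 = 011100
  pos 4: 111001 XOR 101001 = 010000
  pos 5: 100001 XOR 101001 = 001000
Remainder = 10000 (nonzero — an error is detected).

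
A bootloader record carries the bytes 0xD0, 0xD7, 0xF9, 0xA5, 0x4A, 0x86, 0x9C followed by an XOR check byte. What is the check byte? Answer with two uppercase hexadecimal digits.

XOR the bytes together:
  start with 0xD0
  0xD0 ⊕ 0xD7 = 0x07
  0x07 ⊕ 0xF9 = 0xFE
  0xFE ⊕ 0xA5 = 0x5B
  0x5B ⊕ 0x4A = 0x11
  0x11 ⊕ 0x86 = 0x97
  0x97 ⊕ 0x9C = 0x0B

0B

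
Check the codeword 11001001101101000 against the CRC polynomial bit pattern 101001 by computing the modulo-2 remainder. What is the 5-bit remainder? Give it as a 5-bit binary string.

Modulo-2 division of 11001001101101000 by 101001:
  pos 0: 110010 XOR 101001 = 011011
  pos 1: 110110 XOR 101001 = 011111
  pos 2: 111111 XOR 101001 = 010110
  pos 3: 101101 XOR 101001 = 000100
  pos 6: 100011 XOR 101001 = 001010
  pos 8: 101001 XOR 101001 = 000000
Remainder = 00000 (zero — the frame passes the CRC check).

00000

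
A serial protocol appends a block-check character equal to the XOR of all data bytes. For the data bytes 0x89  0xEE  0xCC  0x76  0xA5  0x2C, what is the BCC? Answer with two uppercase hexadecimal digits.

54

XOR the bytes together:
  start with 0x89
  0x89 ⊕ 0xEE = 0x67
  0x67 ⊕ 0xCC = 0xAB
  0xAB ⊕ 0x76 = 0xDD
  0xDD ⊕ 0xA5 = 0x78
  0x78 ⊕ 0x2C = 0x54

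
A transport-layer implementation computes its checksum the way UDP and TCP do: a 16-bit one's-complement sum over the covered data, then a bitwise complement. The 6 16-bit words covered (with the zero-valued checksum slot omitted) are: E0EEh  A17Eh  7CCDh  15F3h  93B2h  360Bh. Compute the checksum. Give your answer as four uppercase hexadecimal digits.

One's-complement addition (fold any carry out of bit 15 back into bit 0):
  0xE0EE + 0xA17E = 0x1826C → wrap carry → 0x826D
  0x826D + 0x7CCD = 0x0FF3A
  0xFF3A + 0x15F3 = 0x1152D → wrap carry → 0x152E
  0x152E + 0x93B2 = 0x0A8E0
  0xA8E0 + 0x360B = 0x0DEEB
One's-complement sum = 0xDEEB.
Checksum = ~0xDEEB & 0xFFFF = 0x2114.

2114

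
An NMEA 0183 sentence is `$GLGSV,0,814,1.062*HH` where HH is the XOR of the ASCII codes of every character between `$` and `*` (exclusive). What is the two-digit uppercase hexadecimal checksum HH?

43

XOR the ASCII codes of the payload characters:
  'G' = 0x47 → acc = 0x47
  'L' = 0x4C → acc = 0x0B
  'G' = 0x47 → acc = 0x4C
  'S' = 0x53 → acc = 0x1F
  'V' = 0x56 → acc = 0x49
  ',' = 0x2C → acc = 0x65
  '0' = 0x30 → acc = 0x55
  ',' = 0x2C → acc = 0x79
  '8' = 0x38 → acc = 0x41
  '1' = 0x31 → acc = 0x70
  '4' = 0x34 → acc = 0x44
  ',' = 0x2C → acc = 0x68
  '1' = 0x31 → acc = 0x59
  '.' = 0x2E → acc = 0x77
  '0' = 0x30 → acc = 0x47
  '6' = 0x36 → acc = 0x71
  '2' = 0x32 → acc = 0x43
Checksum = 0x43.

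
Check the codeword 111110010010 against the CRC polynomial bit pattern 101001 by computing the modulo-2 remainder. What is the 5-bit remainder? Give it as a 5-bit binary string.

Modulo-2 division of 111110010010 by 101001:
  pos 0: 111110 XOR 101001 = 010111
  pos 1: 101110 XOR 101001 = 000111
  pos 4: 111100 XOR 101001 = 010101
  pos 5: 101011 XOR 101001 = 000010
Remainder = 00100 (nonzero — an error is detected).

00100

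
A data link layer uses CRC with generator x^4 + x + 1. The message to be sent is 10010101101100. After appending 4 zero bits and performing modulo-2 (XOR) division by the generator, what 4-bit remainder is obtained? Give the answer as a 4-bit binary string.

Append 4 zeros: 100101011011000000. Divide by 10011 (XOR where the leading bit is 1):
  pos 0: 10010 XOR 10011 = 00001
  pos 4: 11011 XOR 10011 = 01000
  pos 5: 10000 XOR 10011 = 00011
  pos 8: 11110 XOR 10011 = 01101
  pos 9: 11010 XOR 10011 = 01001
  pos 10: 10010 XOR 10011 = 00001
Remainder (last 4 bits) = 1000. This is the CRC / FCS.

1000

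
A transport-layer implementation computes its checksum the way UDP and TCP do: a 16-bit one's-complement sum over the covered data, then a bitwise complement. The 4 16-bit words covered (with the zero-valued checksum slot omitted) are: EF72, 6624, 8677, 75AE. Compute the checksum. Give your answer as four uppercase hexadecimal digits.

One's-complement addition (fold any carry out of bit 15 back into bit 0):
  0xEF72 + 0x6624 = 0x15596 → wrap carry → 0x5597
  0x5597 + 0x8677 = 0x0DC0E
  0xDC0E + 0x75AE = 0x151BC → wrap carry → 0x51BD
One's-complement sum = 0x51BD.
Checksum = ~0x51BD & 0xFFFF = 0xAE42.

AE42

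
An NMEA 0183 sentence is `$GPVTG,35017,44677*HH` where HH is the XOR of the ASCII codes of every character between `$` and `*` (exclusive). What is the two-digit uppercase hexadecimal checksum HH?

XOR the ASCII codes of the payload characters:
  'G' = 0x47 → acc = 0x47
  'P' = 0x50 → acc = 0x17
  'V' = 0x56 → acc = 0x41
  'T' = 0x54 → acc = 0x15
  'G' = 0x47 → acc = 0x52
  ',' = 0x2C → acc = 0x7E
  '3' = 0x33 → acc = 0x4D
  '5' = 0x35 → acc = 0x78
  '0' = 0x30 → acc = 0x48
  '1' = 0x31 → acc = 0x79
  '7' = 0x37 → acc = 0x4E
  ',' = 0x2C → acc = 0x62
  '4' = 0x34 → acc = 0x56
  '4' = 0x34 → acc = 0x62
  '6' = 0x36 → acc = 0x54
  '7' = 0x37 → acc = 0x63
  '7' = 0x37 → acc = 0x54
Checksum = 0x54.

54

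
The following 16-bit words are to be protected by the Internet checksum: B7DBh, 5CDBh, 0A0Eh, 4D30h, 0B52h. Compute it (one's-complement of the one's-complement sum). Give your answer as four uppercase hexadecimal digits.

One's-complement addition (fold any carry out of bit 15 back into bit 0):
  0xB7DB + 0x5CDB = 0x114B6 → wrap carry → 0x14B7
  0x14B7 + 0x0A0E = 0x01EC5
  0x1EC5 + 0x4D30 = 0x06BF5
  0x6BF5 + 0x0B52 = 0x07747
One's-complement sum = 0x7747.
Checksum = ~0x7747 & 0xFFFF = 0x88B8.

88B8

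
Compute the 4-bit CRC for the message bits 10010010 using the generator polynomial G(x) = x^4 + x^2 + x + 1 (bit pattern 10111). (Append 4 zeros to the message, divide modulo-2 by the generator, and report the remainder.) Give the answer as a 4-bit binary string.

1011

Append 4 zeros: 100100100000. Divide by 10111 (XOR where the leading bit is 1):
  pos 0: 10010 XOR 10111 = 00101
  pos 2: 10101 XOR 10111 = 00010
  pos 5: 10000 XOR 10111 = 00111
  pos 7: 11100 XOR 10111 = 01011
Remainder (last 4 bits) = 1011. This is the CRC / FCS.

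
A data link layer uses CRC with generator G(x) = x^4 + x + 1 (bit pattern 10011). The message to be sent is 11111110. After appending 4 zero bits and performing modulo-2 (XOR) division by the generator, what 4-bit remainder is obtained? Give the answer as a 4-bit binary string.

Append 4 zeros: 111111100000. Divide by 10011 (XOR where the leading bit is 1):
  pos 0: 11111 XOR 10011 = 01100
  pos 1: 11001 XOR 10011 = 01010
  pos 2: 10101 XOR 10011 = 00110
  pos 4: 11000 XOR 10011 = 01011
  pos 5: 10110 XOR 10011 = 00101
  pos 7: 10100 XOR 10011 = 00111
Remainder (last 4 bits) = 0111. This is the CRC / FCS.

0111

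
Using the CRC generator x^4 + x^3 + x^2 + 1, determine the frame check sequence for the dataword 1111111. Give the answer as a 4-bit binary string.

Append 4 zeros: 11111110000. Divide by 11101 (XOR where the leading bit is 1):
  pos 0: 11111 XOR 11101 = 00010
  pos 3: 10110 XOR 11101 = 01011
  pos 4: 10110 XOR 11101 = 01011
  pos 5: 10110 XOR 11101 = 01011
  pos 6: 10110 XOR 11101 = 01011
Remainder (last 4 bits) = 1011. This is the CRC / FCS.

1011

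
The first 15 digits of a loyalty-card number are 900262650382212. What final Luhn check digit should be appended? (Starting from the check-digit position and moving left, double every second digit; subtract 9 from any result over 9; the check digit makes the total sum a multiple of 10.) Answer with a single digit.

5

Partial digits right→left: 2 1 2 2 8 3 0 5 6 2 6 2 0 0 9
Double every second digit counting from the check-digit position (so the 1st, 3rd, 5th, ... of the partial from the right).
  doubled (with −9 where >9): 4 4 7 0 3 3 0 9 → sum 30
  kept as-is: 1 2 3 5 2 2 0 → sum 15
Total = 30 + 15 = 45.
Check digit = (10 − (45 mod 10)) mod 10 = 5.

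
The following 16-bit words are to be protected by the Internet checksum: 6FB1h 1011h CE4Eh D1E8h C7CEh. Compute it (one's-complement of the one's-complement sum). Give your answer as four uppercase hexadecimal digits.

1837

One's-complement addition (fold any carry out of bit 15 back into bit 0):
  0x6FB1 + 0x1011 = 0x07FC2
  0x7FC2 + 0xCE4E = 0x14E10 → wrap carry → 0x4E11
  0x4E11 + 0xD1E8 = 0x11FF9 → wrap carry → 0x1FFA
  0x1FFA + 0xC7CE = 0x0E7C8
One's-complement sum = 0xE7C8.
Checksum = ~0xE7C8 & 0xFFFF = 0x1837.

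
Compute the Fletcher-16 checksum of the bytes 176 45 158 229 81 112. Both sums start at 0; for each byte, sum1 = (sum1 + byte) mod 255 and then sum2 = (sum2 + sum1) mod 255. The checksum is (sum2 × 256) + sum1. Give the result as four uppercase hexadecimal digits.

Running sums (mod 255):
  after byte 0 (176): sum1=176, sum2=176
  after byte 1 (45): sum1=221, sum2=142
  after byte 2 (158): sum1=124, sum2=11
  after byte 3 (229): sum1=98, sum2=109
  after byte 4 (81): sum1=179, sum2=33
  after byte 5 (112): sum1=36, sum2=69
Checksum = sum2·256 + sum1 = 69·256 + 36 = 17700 = 0x4524.

4524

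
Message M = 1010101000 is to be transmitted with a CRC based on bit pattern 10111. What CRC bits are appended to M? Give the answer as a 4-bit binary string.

1001

Append 4 zeros: 10101010000000. Divide by 10111 (XOR where the leading bit is 1):
  pos 0: 10101 XOR 10111 = 00010
  pos 3: 10010 XOR 10111 = 00101
  pos 5: 10100 XOR 10111 = 00011
  pos 8: 11000 XOR 10111 = 01111
  pos 9: 11110 XOR 10111 = 01001
Remainder (last 4 bits) = 1001. This is the CRC / FCS.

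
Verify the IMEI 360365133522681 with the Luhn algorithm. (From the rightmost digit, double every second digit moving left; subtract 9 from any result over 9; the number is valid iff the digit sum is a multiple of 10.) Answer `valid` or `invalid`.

From the right, keep odd positions and double even positions (subtract 9 from any doubled value over 9):
  doubled (positions 2,4,...): 7 4 1 6 1 6 3 → sum 28
  kept (positions 1,3,...): 1 6 2 3 1 6 0 3 → sum 22
Total = 50.
50 mod 10 = 0, so the number is valid.

valid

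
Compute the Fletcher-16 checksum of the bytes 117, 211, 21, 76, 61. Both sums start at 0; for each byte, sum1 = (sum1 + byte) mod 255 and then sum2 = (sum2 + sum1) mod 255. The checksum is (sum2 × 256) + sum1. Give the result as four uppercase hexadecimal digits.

Running sums (mod 255):
  after byte 0 (117): sum1=117, sum2=117
  after byte 1 (211): sum1=73, sum2=190
  after byte 2 (21): sum1=94, sum2=29
  after byte 3 (76): sum1=170, sum2=199
  after byte 4 (61): sum1=231, sum2=175
Checksum = sum2·256 + sum1 = 175·256 + 231 = 45031 = 0xAFE7.

AFE7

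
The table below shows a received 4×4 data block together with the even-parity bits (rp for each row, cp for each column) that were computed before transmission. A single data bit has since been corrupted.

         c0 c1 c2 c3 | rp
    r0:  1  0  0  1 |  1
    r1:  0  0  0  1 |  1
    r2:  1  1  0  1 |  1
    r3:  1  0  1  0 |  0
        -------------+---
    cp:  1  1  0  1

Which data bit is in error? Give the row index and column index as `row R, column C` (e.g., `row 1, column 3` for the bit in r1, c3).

Recompute each row's even parity and compare to rp:
  r0: data parity 0, sent rp 1 → mismatch
  r1: data parity 1, sent rp 1 → ok
  r2: data parity 1, sent rp 1 → ok
  r3: data parity 0, sent rp 0 → ok
Recompute each column's even parity and compare to cp:
  c0: data parity 1, sent cp 1 → ok
  c1: data parity 1, sent cp 1 → ok
  c2: data parity 1, sent cp 0 → mismatch
  c3: data parity 1, sent cp 1 → ok
Exactly one row (r0) and one column (c2) fail → the flipped bit is at their intersection.

row 0, column 2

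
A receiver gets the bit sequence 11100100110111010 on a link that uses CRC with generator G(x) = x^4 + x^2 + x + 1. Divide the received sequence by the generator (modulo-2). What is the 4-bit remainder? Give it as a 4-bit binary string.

0000

Modulo-2 division of 11100100110111010 by 10111:
  pos 0: 11100 XOR 10111 = 01011
  pos 1: 10111 XOR 10111 = 00000
  pos 8: 11011 XOR 10111 = 01100
  pos 9: 11001 XOR 10111 = 01110
  pos 10: 11100 XOR 10111 = 01011
  pos 11: 10111 XOR 10111 = 00000
Remainder = 0000 (zero — the frame passes the CRC check).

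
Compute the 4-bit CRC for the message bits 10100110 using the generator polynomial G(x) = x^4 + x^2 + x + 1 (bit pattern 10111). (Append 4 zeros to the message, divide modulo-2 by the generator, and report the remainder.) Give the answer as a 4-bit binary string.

Append 4 zeros: 101001100000. Divide by 10111 (XOR where the leading bit is 1):
  pos 0: 10100 XOR 10111 = 00011
  pos 3: 11110 XOR 10111 = 01001
  pos 4: 10010 XOR 10111 = 00101
  pos 6: 10100 XOR 10111 = 00011
Remainder (last 4 bits) = 0110. This is the CRC / FCS.

0110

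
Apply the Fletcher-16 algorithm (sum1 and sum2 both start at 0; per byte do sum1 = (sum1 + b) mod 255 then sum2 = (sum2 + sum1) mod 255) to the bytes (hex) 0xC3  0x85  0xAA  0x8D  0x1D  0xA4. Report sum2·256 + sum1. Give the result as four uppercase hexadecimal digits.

Running sums (mod 255):
  after byte 0 (0xC3): sum1=195, sum2=195
  after byte 1 (0x85): sum1=73, sum2=13
  after byte 2 (0xAA): sum1=243, sum2=1
  after byte 3 (0x8D): sum1=129, sum2=130
  after byte 4 (0x1D): sum1=158, sum2=33
  after byte 5 (0xA4): sum1=67, sum2=100
Checksum = sum2·256 + sum1 = 100·256 + 67 = 25667 = 0x6443.

6443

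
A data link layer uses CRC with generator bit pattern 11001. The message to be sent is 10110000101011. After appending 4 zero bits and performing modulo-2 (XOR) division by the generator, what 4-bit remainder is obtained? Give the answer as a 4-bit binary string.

1001

Append 4 zeros: 101100001010110000. Divide by 11001 (XOR where the leading bit is 1):
  pos 0: 10110 XOR 11001 = 01111
  pos 1: 11110 XOR 11001 = 00111
  pos 3: 11100 XOR 11001 = 00101
  pos 5: 10110 XOR 11001 = 01111
  pos 6: 11111 XOR 11001 = 00110
  pos 8: 11001 XOR 11001 = 00000
  pos 13: 10000 XOR 11001 = 01001
Remainder (last 4 bits) = 1001. This is the CRC / FCS.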